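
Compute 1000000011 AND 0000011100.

AND: 1 only when both bits are 1
  1000000011
& 0000011100
------------
  0000000000
Decimal: 515 & 28 = 0



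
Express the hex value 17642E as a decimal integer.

Expand by place value (powers of 16):
Digit values: E = 14
17642E = 1 × 16^5 + 7 × 16^4 + 6 × 16^3 + 4 × 16^2 + 2 × 16^1 + 14 × 16^0
= 1 × 1048576 + 7 × 65536 + 6 × 4096 + 4 × 256 + 2 × 16 + 14 × 1
= 1048576 + 458752 + 24576 + 1024 + 32 + 14
= 1532974



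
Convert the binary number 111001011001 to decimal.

Sum of powers of 2 for each 1-bit:
2^0 + 2^3 + 2^4 + 2^6 + 2^9 + 2^10 + 2^11
= 1 + 8 + 16 + 64 + 512 + 1024 + 2048
= 3673



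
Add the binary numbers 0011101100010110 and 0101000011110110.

Add column by column from the right: bit + bit + carry-in; write the sum mod 2, carry 1 when the sum is 2 or 3.
carry:  1110011111101100
        0011101100010110
+       0101000011110110
------------------------
       01000110000001100
(the carry out of the leftmost column, 0, becomes the leading bit)
Decimal check:
  0011101100010110 = 8192 + 4096 + 2048 + 512 + 256 + 16 + 4 + 2 = 15126
  0101000011110110 = 16384 + 4096 + 128 + 64 + 32 + 16 + 4 + 2 = 20726
  15126 + 20726 = 35852, and 01000110000001100 = 32768 + 2048 + 1024 + 8 + 4 = 35852 ✓



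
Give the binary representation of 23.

Using repeated division by 2:
23 ÷ 2 = 11 remainder 1
11 ÷ 2 = 5 remainder 1
5 ÷ 2 = 2 remainder 1
2 ÷ 2 = 1 remainder 0
1 ÷ 2 = 0 remainder 1
Reading remainders bottom to top: 10111



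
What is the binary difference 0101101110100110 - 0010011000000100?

Method 1 - Direct subtraction (column by column from the right: bit − bit − borrow-in; if negative, add 2 and borrow 1 from the next column):
borrow: 0100100000000000
        0101101110100110
-       0010011000000100
------------------------
        0011010110100010

Method 2 - Add two's complement:
Two's complement of 0010011000000100: invert → 1101100111111011, add 1 → 1101100111111100
  0101101110100110
+ 1101100111111100
------------------
 10011010110100010  (end carry out of the top bit = 1)
Discarding the end carry: 0011010110100010
Decimal check:
  0101101110100110 = 16384 + 4096 + 2048 + 512 + 256 + 128 + 32 + 4 + 2 = 23462
  0010011000000100 = 8192 + 1024 + 512 + 4 = 9732
  23462 - 9732 = 13730, and 0011010110100010 = 8192 + 4096 + 1024 + 256 + 128 + 32 + 2 = 13730 ✓



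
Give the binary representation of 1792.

Using repeated division by 2:
1792 ÷ 2 = 896 remainder 0
896 ÷ 2 = 448 remainder 0
448 ÷ 2 = 224 remainder 0
224 ÷ 2 = 112 remainder 0
112 ÷ 2 = 56 remainder 0
56 ÷ 2 = 28 remainder 0
28 ÷ 2 = 14 remainder 0
14 ÷ 2 = 7 remainder 0
7 ÷ 2 = 3 remainder 1
3 ÷ 2 = 1 remainder 1
1 ÷ 2 = 0 remainder 1
Reading remainders bottom to top: 11100000000



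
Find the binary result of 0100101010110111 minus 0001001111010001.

Method 1 - Direct subtraction (column by column from the right: bit − bit − borrow-in; if negative, add 2 and borrow 1 from the next column):
borrow: 0110111110000000
        0100101010110111
-       0001001111010001
------------------------
        0011011011100110

Method 2 - Add two's complement:
Two's complement of 0001001111010001: invert → 1110110000101110, add 1 → 1110110000101111
  0100101010110111
+ 1110110000101111
------------------
 10011011011100110  (end carry out of the top bit = 1)
Discarding the end carry: 0011011011100110
Decimal check:
  0100101010110111 = 16384 + 2048 + 512 + 128 + 32 + 16 + 4 + 2 + 1 = 19127
  0001001111010001 = 4096 + 512 + 256 + 128 + 64 + 16 + 1 = 5073
  19127 - 5073 = 14054, and 0011011011100110 = 8192 + 4096 + 1024 + 512 + 128 + 64 + 32 + 4 + 2 = 14054 ✓



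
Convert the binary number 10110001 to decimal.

Sum of powers of 2 for each 1-bit:
2^0 + 2^4 + 2^5 + 2^7
= 1 + 16 + 32 + 128
= 177



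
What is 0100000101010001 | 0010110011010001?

OR: 1 when either bit is 1
  0100000101010001
| 0010110011010001
------------------
  0110110111010001
Decimal: 16721 | 11473 = 28113



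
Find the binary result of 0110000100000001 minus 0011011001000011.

Method 1 - Direct subtraction (column by column from the right: bit − bit − borrow-in; if negative, add 2 and borrow 1 from the next column):
borrow: 0111110111111100
        0110000100000001
-       0011011001000011
------------------------
        0010101010111110

Method 2 - Add two's complement:
Two's complement of 0011011001000011: invert → 1100100110111100, add 1 → 1100100110111101
  0110000100000001
+ 1100100110111101
------------------
 10010101010111110  (end carry out of the top bit = 1)
Discarding the end carry: 0010101010111110
Decimal check:
  0110000100000001 = 16384 + 8192 + 256 + 1 = 24833
  0011011001000011 = 8192 + 4096 + 1024 + 512 + 64 + 2 + 1 = 13891
  24833 - 13891 = 10942, and 0010101010111110 = 8192 + 2048 + 512 + 128 + 32 + 16 + 8 + 4 + 2 = 10942 ✓



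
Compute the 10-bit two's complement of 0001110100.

Original: 0001110100
Step 1 - Invert all bits: 1110001011
Step 2 - Add 1: 1110001100
Verification: 0001110100 + 1110001100 = 10000000000; discarding the end carry (carry out of the top bit) leaves the 10-bit value 0000000000, as required for x + (-x)



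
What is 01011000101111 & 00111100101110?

AND: 1 only when both bits are 1
  01011000101111
& 00111100101110
----------------
  00011000101110
Decimal: 5679 & 3886 = 1582



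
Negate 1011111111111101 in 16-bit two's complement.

Original (sign bit 1, negative): 1011111111111101
Step 1 - Invert all bits: 0100000000000010
Step 2 - Add 1: 0100000000000011
Verification: 1011111111111101 + 0100000000000011 = 10000000000000000; discarding the end carry (carry out of the top bit) leaves the 16-bit value 0000000000000000, as required for x + (-x)



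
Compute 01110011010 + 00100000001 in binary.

Add column by column from the right: bit + bit + carry-in; write the sum mod 2, carry 1 when the sum is 2 or 3.
carry:  11000000000
        01110011010
+       00100000001
-------------------
       010010011011
(the carry out of the leftmost column, 0, becomes the leading bit)
Decimal check:
  01110011010 = 512 + 256 + 128 + 16 + 8 + 2 = 922
  00100000001 = 256 + 1 = 257
  922 + 257 = 1179, and 010010011011 = 1024 + 128 + 16 + 8 + 2 + 1 = 1179 ✓



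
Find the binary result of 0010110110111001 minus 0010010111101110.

Method 1 - Direct subtraction (column by column from the right: bit − bit − borrow-in; if negative, add 2 and borrow 1 from the next column):
borrow: 0000111110011100
        0010110110111001
-       0010010111101110
------------------------
        0000011111001011

Method 2 - Add two's complement:
Two's complement of 0010010111101110: invert → 1101101000010001, add 1 → 1101101000010010
  0010110110111001
+ 1101101000010010
------------------
 10000011111001011  (end carry out of the top bit = 1)
Discarding the end carry: 0000011111001011
Decimal check:
  0010110110111001 = 8192 + 2048 + 1024 + 256 + 128 + 32 + 16 + 8 + 1 = 11705
  0010010111101110 = 8192 + 1024 + 256 + 128 + 64 + 32 + 8 + 4 + 2 = 9710
  11705 - 9710 = 1995, and 0000011111001011 = 1024 + 512 + 256 + 128 + 64 + 8 + 2 + 1 = 1995 ✓



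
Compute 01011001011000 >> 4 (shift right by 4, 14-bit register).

Original: 01011001011000 (decimal 5720)
Shift right by 4 positions
Drop the 4 low bits; fill with zeros on the left
Result: 00000101100101 (decimal 357)
Equivalent: 5720 >> 4 = 5720 ÷ 2^4 = 357



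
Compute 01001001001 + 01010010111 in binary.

Add column by column from the right: bit + bit + carry-in; write the sum mod 2, carry 1 when the sum is 2 or 3.
carry:  10000111110
        01001001001
+       01010010111
-------------------
       010011100000
(the carry out of the leftmost column, 0, becomes the leading bit)
Decimal check:
  01001001001 = 512 + 64 + 8 + 1 = 585
  01010010111 = 512 + 128 + 16 + 4 + 2 + 1 = 663
  585 + 663 = 1248, and 010011100000 = 1024 + 128 + 64 + 32 = 1248 ✓



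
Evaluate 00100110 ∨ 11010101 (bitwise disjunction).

OR: 1 when either bit is 1
  00100110
| 11010101
----------
  11110111
Decimal: 38 | 213 = 247



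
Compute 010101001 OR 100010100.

OR: 1 when either bit is 1
  010101001
| 100010100
-----------
  110111101
Decimal: 169 | 276 = 445



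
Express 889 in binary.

Using repeated division by 2:
889 ÷ 2 = 444 remainder 1
444 ÷ 2 = 222 remainder 0
222 ÷ 2 = 111 remainder 0
111 ÷ 2 = 55 remainder 1
55 ÷ 2 = 27 remainder 1
27 ÷ 2 = 13 remainder 1
13 ÷ 2 = 6 remainder 1
6 ÷ 2 = 3 remainder 0
3 ÷ 2 = 1 remainder 1
1 ÷ 2 = 0 remainder 1
Reading remainders bottom to top: 1101111001



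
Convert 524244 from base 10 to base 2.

Using repeated division by 2:
524244 ÷ 2 = 262122 remainder 0
262122 ÷ 2 = 131061 remainder 0
131061 ÷ 2 = 65530 remainder 1
65530 ÷ 2 = 32765 remainder 0
32765 ÷ 2 = 16382 remainder 1
16382 ÷ 2 = 8191 remainder 0
8191 ÷ 2 = 4095 remainder 1
4095 ÷ 2 = 2047 remainder 1
2047 ÷ 2 = 1023 remainder 1
1023 ÷ 2 = 511 remainder 1
511 ÷ 2 = 255 remainder 1
255 ÷ 2 = 127 remainder 1
127 ÷ 2 = 63 remainder 1
63 ÷ 2 = 31 remainder 1
31 ÷ 2 = 15 remainder 1
15 ÷ 2 = 7 remainder 1
7 ÷ 2 = 3 remainder 1
3 ÷ 2 = 1 remainder 1
1 ÷ 2 = 0 remainder 1
Reading remainders bottom to top: 1111111111111010100



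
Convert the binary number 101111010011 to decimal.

Sum of powers of 2 for each 1-bit:
2^0 + 2^1 + 2^4 + 2^6 + 2^7 + 2^8 + 2^9 + 2^11
= 1 + 2 + 16 + 64 + 128 + 256 + 512 + 2048
= 3027



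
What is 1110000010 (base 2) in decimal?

Sum of powers of 2 for each 1-bit:
2^1 + 2^7 + 2^8 + 2^9
= 2 + 128 + 256 + 512
= 898



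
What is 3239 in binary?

Using repeated division by 2:
3239 ÷ 2 = 1619 remainder 1
1619 ÷ 2 = 809 remainder 1
809 ÷ 2 = 404 remainder 1
404 ÷ 2 = 202 remainder 0
202 ÷ 2 = 101 remainder 0
101 ÷ 2 = 50 remainder 1
50 ÷ 2 = 25 remainder 0
25 ÷ 2 = 12 remainder 1
12 ÷ 2 = 6 remainder 0
6 ÷ 2 = 3 remainder 0
3 ÷ 2 = 1 remainder 1
1 ÷ 2 = 0 remainder 1
Reading remainders bottom to top: 110010100111



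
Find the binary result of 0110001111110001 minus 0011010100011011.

Method 1 - Direct subtraction (column by column from the right: bit − bit − borrow-in; if negative, add 2 and borrow 1 from the next column):
borrow: 0111100000111100
        0110001111110001
-       0011010100011011
------------------------
        0010111011010110

Method 2 - Add two's complement:
Two's complement of 0011010100011011: invert → 1100101011100100, add 1 → 1100101011100101
  0110001111110001
+ 1100101011100101
------------------
 10010111011010110  (end carry out of the top bit = 1)
Discarding the end carry: 0010111011010110
Decimal check:
  0110001111110001 = 16384 + 8192 + 512 + 256 + 128 + 64 + 32 + 16 + 1 = 25585
  0011010100011011 = 8192 + 4096 + 1024 + 256 + 16 + 8 + 2 + 1 = 13595
  25585 - 13595 = 11990, and 0010111011010110 = 8192 + 2048 + 1024 + 512 + 128 + 64 + 16 + 4 + 2 = 11990 ✓



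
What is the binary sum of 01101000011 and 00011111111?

Add column by column from the right: bit + bit + carry-in; write the sum mod 2, carry 1 when the sum is 2 or 3.
carry:  11111111110
        01101000011
+       00011111111
-------------------
       010001000010
(the carry out of the leftmost column, 0, becomes the leading bit)
Decimal check:
  01101000011 = 512 + 256 + 64 + 2 + 1 = 835
  00011111111 = 128 + 64 + 32 + 16 + 8 + 4 + 2 + 1 = 255
  835 + 255 = 1090, and 010001000010 = 1024 + 64 + 2 = 1090 ✓



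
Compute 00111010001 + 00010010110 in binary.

Add column by column from the right: bit + bit + carry-in; write the sum mod 2, carry 1 when the sum is 2 or 3.
carry:  01100100000
        00111010001
+       00010010110
-------------------
       001001100111
(the carry out of the leftmost column, 0, becomes the leading bit)
Decimal check:
  00111010001 = 256 + 128 + 64 + 16 + 1 = 465
  00010010110 = 128 + 16 + 4 + 2 = 150
  465 + 150 = 615, and 001001100111 = 512 + 64 + 32 + 4 + 2 + 1 = 615 ✓



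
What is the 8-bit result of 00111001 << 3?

Original: 00111001 (decimal 57)
Shift left by 3 positions
Append 3 zeros on the right and drop the 3 high bits that overflow the 8-bit width
Result: 11001000 (decimal 200)
Equivalent: 57 << 3 = 57 × 2^3 = 456, truncated to 8 bits = 200



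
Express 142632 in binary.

Using repeated division by 2:
142632 ÷ 2 = 71316 remainder 0
71316 ÷ 2 = 35658 remainder 0
35658 ÷ 2 = 17829 remainder 0
17829 ÷ 2 = 8914 remainder 1
8914 ÷ 2 = 4457 remainder 0
4457 ÷ 2 = 2228 remainder 1
2228 ÷ 2 = 1114 remainder 0
1114 ÷ 2 = 557 remainder 0
557 ÷ 2 = 278 remainder 1
278 ÷ 2 = 139 remainder 0
139 ÷ 2 = 69 remainder 1
69 ÷ 2 = 34 remainder 1
34 ÷ 2 = 17 remainder 0
17 ÷ 2 = 8 remainder 1
8 ÷ 2 = 4 remainder 0
4 ÷ 2 = 2 remainder 0
2 ÷ 2 = 1 remainder 0
1 ÷ 2 = 0 remainder 1
Reading remainders bottom to top: 100010110100101000



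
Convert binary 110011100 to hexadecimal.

Group into 4-bit nibbles from right:
  0001 = 1
  1001 = 9
  1100 = C
Result: 19C



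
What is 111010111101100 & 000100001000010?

AND: 1 only when both bits are 1
  111010111101100
& 000100001000010
-----------------
  000000001000000
Decimal: 30188 & 2114 = 64



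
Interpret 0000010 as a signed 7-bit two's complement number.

Binary: 0000010
Sign bit: 0 (non-negative)
Read directly as an unsigned value:
0000010 = 2
Value: 2



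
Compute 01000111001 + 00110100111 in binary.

Add column by column from the right: bit + bit + carry-in; write the sum mod 2, carry 1 when the sum is 2 or 3.
carry:  00001111110
        01000111001
+       00110100111
-------------------
       001111100000
(the carry out of the leftmost column, 0, becomes the leading bit)
Decimal check:
  01000111001 = 512 + 32 + 16 + 8 + 1 = 569
  00110100111 = 256 + 128 + 32 + 4 + 2 + 1 = 423
  569 + 423 = 992, and 001111100000 = 512 + 256 + 128 + 64 + 32 = 992 ✓



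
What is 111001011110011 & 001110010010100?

AND: 1 only when both bits are 1
  111001011110011
& 001110010010100
-----------------
  001000010010000
Decimal: 29427 & 7316 = 4240



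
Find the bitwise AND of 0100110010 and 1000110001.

AND: 1 only when both bits are 1
  0100110010
& 1000110001
------------
  0000110000
Decimal: 306 & 561 = 48



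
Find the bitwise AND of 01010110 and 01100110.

AND: 1 only when both bits are 1
  01010110
& 01100110
----------
  01000110
Decimal: 86 & 102 = 70



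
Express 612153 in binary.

Using repeated division by 2:
612153 ÷ 2 = 306076 remainder 1
306076 ÷ 2 = 153038 remainder 0
153038 ÷ 2 = 76519 remainder 0
76519 ÷ 2 = 38259 remainder 1
38259 ÷ 2 = 19129 remainder 1
19129 ÷ 2 = 9564 remainder 1
9564 ÷ 2 = 4782 remainder 0
4782 ÷ 2 = 2391 remainder 0
2391 ÷ 2 = 1195 remainder 1
1195 ÷ 2 = 597 remainder 1
597 ÷ 2 = 298 remainder 1
298 ÷ 2 = 149 remainder 0
149 ÷ 2 = 74 remainder 1
74 ÷ 2 = 37 remainder 0
37 ÷ 2 = 18 remainder 1
18 ÷ 2 = 9 remainder 0
9 ÷ 2 = 4 remainder 1
4 ÷ 2 = 2 remainder 0
2 ÷ 2 = 1 remainder 0
1 ÷ 2 = 0 remainder 1
Reading remainders bottom to top: 10010101011100111001



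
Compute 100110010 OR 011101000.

OR: 1 when either bit is 1
  100110010
| 011101000
-----------
  111111010
Decimal: 306 | 232 = 506



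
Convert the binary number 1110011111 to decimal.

Sum of powers of 2 for each 1-bit:
2^0 + 2^1 + 2^2 + 2^3 + 2^4 + 2^7 + 2^8 + 2^9
= 1 + 2 + 4 + 8 + 16 + 128 + 256 + 512
= 927



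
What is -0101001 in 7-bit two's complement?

Original: 0101001
Step 1 - Invert all bits: 1010110
Step 2 - Add 1: 1010111
Verification: 0101001 + 1010111 = 10000000; discarding the end carry (carry out of the top bit) leaves the 7-bit value 0000000, as required for x + (-x)



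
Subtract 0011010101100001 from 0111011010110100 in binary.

Method 1 - Direct subtraction (column by column from the right: bit − bit − borrow-in; if negative, add 2 and borrow 1 from the next column):
borrow: 0000001010000110
        0111011010110100
-       0011010101100001
------------------------
        0100000101010011

Method 2 - Add two's complement:
Two's complement of 0011010101100001: invert → 1100101010011110, add 1 → 1100101010011111
  0111011010110100
+ 1100101010011111
------------------
 10100000101010011  (end carry out of the top bit = 1)
Discarding the end carry: 0100000101010011
Decimal check:
  0111011010110100 = 16384 + 8192 + 4096 + 1024 + 512 + 128 + 32 + 16 + 4 = 30388
  0011010101100001 = 8192 + 4096 + 1024 + 256 + 64 + 32 + 1 = 13665
  30388 - 13665 = 16723, and 0100000101010011 = 16384 + 256 + 64 + 16 + 2 + 1 = 16723 ✓



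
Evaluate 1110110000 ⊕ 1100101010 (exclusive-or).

XOR: 1 when bits differ
  1110110000
^ 1100101010
------------
  0010011010
Decimal: 944 ^ 810 = 154



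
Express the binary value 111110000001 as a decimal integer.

Sum of powers of 2 for each 1-bit:
2^0 + 2^7 + 2^8 + 2^9 + 2^10 + 2^11
= 1 + 128 + 256 + 512 + 1024 + 2048
= 3969



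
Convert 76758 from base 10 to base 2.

Using repeated division by 2:
76758 ÷ 2 = 38379 remainder 0
38379 ÷ 2 = 19189 remainder 1
19189 ÷ 2 = 9594 remainder 1
9594 ÷ 2 = 4797 remainder 0
4797 ÷ 2 = 2398 remainder 1
2398 ÷ 2 = 1199 remainder 0
1199 ÷ 2 = 599 remainder 1
599 ÷ 2 = 299 remainder 1
299 ÷ 2 = 149 remainder 1
149 ÷ 2 = 74 remainder 1
74 ÷ 2 = 37 remainder 0
37 ÷ 2 = 18 remainder 1
18 ÷ 2 = 9 remainder 0
9 ÷ 2 = 4 remainder 1
4 ÷ 2 = 2 remainder 0
2 ÷ 2 = 1 remainder 0
1 ÷ 2 = 0 remainder 1
Reading remainders bottom to top: 10010101111010110



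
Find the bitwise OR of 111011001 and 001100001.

OR: 1 when either bit is 1
  111011001
| 001100001
-----------
  111111001
Decimal: 473 | 97 = 505



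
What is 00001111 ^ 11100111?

XOR: 1 when bits differ
  00001111
^ 11100111
----------
  11101000
Decimal: 15 ^ 231 = 232



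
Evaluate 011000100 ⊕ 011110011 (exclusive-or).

XOR: 1 when bits differ
  011000100
^ 011110011
-----------
  000110111
Decimal: 196 ^ 243 = 55



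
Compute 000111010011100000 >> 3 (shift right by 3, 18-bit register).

Original: 000111010011100000 (decimal 29920)
Shift right by 3 positions
Drop the 3 low bits; fill with zeros on the left
Result: 000000111010011100 (decimal 3740)
Equivalent: 29920 >> 3 = 29920 ÷ 2^3 = 3740



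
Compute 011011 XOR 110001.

XOR: 1 when bits differ
  011011
^ 110001
--------
  101010
Decimal: 27 ^ 49 = 42



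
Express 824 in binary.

Using repeated division by 2:
824 ÷ 2 = 412 remainder 0
412 ÷ 2 = 206 remainder 0
206 ÷ 2 = 103 remainder 0
103 ÷ 2 = 51 remainder 1
51 ÷ 2 = 25 remainder 1
25 ÷ 2 = 12 remainder 1
12 ÷ 2 = 6 remainder 0
6 ÷ 2 = 3 remainder 0
3 ÷ 2 = 1 remainder 1
1 ÷ 2 = 0 remainder 1
Reading remainders bottom to top: 1100111000



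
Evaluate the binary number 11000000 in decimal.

Sum of powers of 2 for each 1-bit:
2^6 + 2^7
= 64 + 128
= 192



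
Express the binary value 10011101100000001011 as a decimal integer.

Sum of powers of 2 for each 1-bit:
2^0 + 2^1 + 2^3 + 2^11 + 2^12 + 2^14 + 2^15 + 2^16 + 2^19
= 1 + 2 + 8 + 2048 + 4096 + 16384 + 32768 + 65536 + 524288
= 645131



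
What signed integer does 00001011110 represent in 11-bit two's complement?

Binary: 00001011110
Sign bit: 0 (non-negative)
Read directly as an unsigned value:
00001011110 = 64 + 16 + 8 + 4 + 2 = 94
Value: 94



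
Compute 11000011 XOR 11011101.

XOR: 1 when bits differ
  11000011
^ 11011101
----------
  00011110
Decimal: 195 ^ 221 = 30



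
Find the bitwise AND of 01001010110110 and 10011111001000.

AND: 1 only when both bits are 1
  01001010110110
& 10011111001000
----------------
  00001010000000
Decimal: 4790 & 10184 = 640



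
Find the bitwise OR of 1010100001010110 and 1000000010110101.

OR: 1 when either bit is 1
  1010100001010110
| 1000000010110101
------------------
  1010100011110111
Decimal: 43094 | 32949 = 43255



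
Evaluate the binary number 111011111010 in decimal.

Sum of powers of 2 for each 1-bit:
2^1 + 2^3 + 2^4 + 2^5 + 2^6 + 2^7 + 2^9 + 2^10 + 2^11
= 2 + 8 + 16 + 32 + 64 + 128 + 512 + 1024 + 2048
= 3834



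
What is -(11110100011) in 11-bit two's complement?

Original (sign bit 1, negative): 11110100011
Step 1 - Invert all bits: 00001011100
Step 2 - Add 1: 00001011101
Verification: 11110100011 + 00001011101 = 100000000000; discarding the end carry (carry out of the top bit) leaves the 11-bit value 00000000000, as required for x + (-x)



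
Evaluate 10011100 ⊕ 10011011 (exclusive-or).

XOR: 1 when bits differ
  10011100
^ 10011011
----------
  00000111
Decimal: 156 ^ 155 = 7



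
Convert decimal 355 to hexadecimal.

Using repeated division by 16 (digits 10–15 are A–F):
355 ÷ 16 = 22 remainder 3
22 ÷ 16 = 1 remainder 6
1 ÷ 16 = 0 remainder 1
Reading remainders bottom to top: 163



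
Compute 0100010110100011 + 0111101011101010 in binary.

Add column by column from the right: bit + bit + carry-in; write the sum mod 2, carry 1 when the sum is 2 or 3.
carry:  1111111111000100
        0100010110100011
+       0111101011101010
------------------------
       01100000010001101
(the carry out of the leftmost column, 0, becomes the leading bit)
Decimal check:
  0100010110100011 = 16384 + 1024 + 256 + 128 + 32 + 2 + 1 = 17827
  0111101011101010 = 16384 + 8192 + 4096 + 2048 + 512 + 128 + 64 + 32 + 8 + 2 = 31466
  17827 + 31466 = 49293, and 01100000010001101 = 32768 + 16384 + 128 + 8 + 4 + 1 = 49293 ✓



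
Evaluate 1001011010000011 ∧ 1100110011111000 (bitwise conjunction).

AND: 1 only when both bits are 1
  1001011010000011
& 1100110011111000
------------------
  1000010010000000
Decimal: 38531 & 52472 = 33920



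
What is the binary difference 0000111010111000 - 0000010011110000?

Method 1 - Direct subtraction (column by column from the right: bit − bit − borrow-in; if negative, add 2 and borrow 1 from the next column):
borrow: 0000001110000000
        0000111010111000
-       0000010011110000
------------------------
        0000100111001000

Method 2 - Add two's complement:
Two's complement of 0000010011110000: invert → 1111101100001111, add 1 → 1111101100010000
  0000111010111000
+ 1111101100010000
------------------
 10000100111001000  (end carry out of the top bit = 1)
Discarding the end carry: 0000100111001000
Decimal check:
  0000111010111000 = 2048 + 1024 + 512 + 128 + 32 + 16 + 8 = 3768
  0000010011110000 = 1024 + 128 + 64 + 32 + 16 = 1264
  3768 - 1264 = 2504, and 0000100111001000 = 2048 + 256 + 128 + 64 + 8 = 2504 ✓



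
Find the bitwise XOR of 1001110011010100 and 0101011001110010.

XOR: 1 when bits differ
  1001110011010100
^ 0101011001110010
------------------
  1100101010100110
Decimal: 40148 ^ 22130 = 51878



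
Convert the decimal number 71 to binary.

Using repeated division by 2:
71 ÷ 2 = 35 remainder 1
35 ÷ 2 = 17 remainder 1
17 ÷ 2 = 8 remainder 1
8 ÷ 2 = 4 remainder 0
4 ÷ 2 = 2 remainder 0
2 ÷ 2 = 1 remainder 0
1 ÷ 2 = 0 remainder 1
Reading remainders bottom to top: 1000111



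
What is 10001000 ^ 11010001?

XOR: 1 when bits differ
  10001000
^ 11010001
----------
  01011001
Decimal: 136 ^ 209 = 89



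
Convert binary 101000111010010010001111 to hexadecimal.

Group into 4-bit nibbles from right:
  1010 = A
  0011 = 3
  1010 = A
  0100 = 4
  1000 = 8
  1111 = F
Result: A3A48F



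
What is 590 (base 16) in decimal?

Expand by place value (powers of 16):
590 = 5 × 16^2 + 9 × 16^1 + 0 × 16^0
= 5 × 256 + 9 × 16 + 0 × 1
= 1280 + 144 + 0
= 1424



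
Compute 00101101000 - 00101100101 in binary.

Method 1 - Direct subtraction (column by column from the right: bit − bit − borrow-in; if negative, add 2 and borrow 1 from the next column):
borrow: 00000001110
        00101101000
-       00101100101
-------------------
        00000000011

Method 2 - Add two's complement:
Two's complement of 00101100101: invert → 11010011010, add 1 → 11010011011
  00101101000
+ 11010011011
-------------
 100000000011  (end carry out of the top bit = 1)
Discarding the end carry: 00000000011
Decimal check:
  00101101000 = 256 + 64 + 32 + 8 = 360
  00101100101 = 256 + 64 + 32 + 4 + 1 = 357
  360 - 357 = 3, and 00000000011 = 2 + 1 = 3 ✓



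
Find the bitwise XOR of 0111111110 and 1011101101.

XOR: 1 when bits differ
  0111111110
^ 1011101101
------------
  1100010011
Decimal: 510 ^ 749 = 787



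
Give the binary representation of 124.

Using repeated division by 2:
124 ÷ 2 = 62 remainder 0
62 ÷ 2 = 31 remainder 0
31 ÷ 2 = 15 remainder 1
15 ÷ 2 = 7 remainder 1
7 ÷ 2 = 3 remainder 1
3 ÷ 2 = 1 remainder 1
1 ÷ 2 = 0 remainder 1
Reading remainders bottom to top: 1111100



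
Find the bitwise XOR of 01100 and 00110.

XOR: 1 when bits differ
  01100
^ 00110
-------
  01010
Decimal: 12 ^ 6 = 10



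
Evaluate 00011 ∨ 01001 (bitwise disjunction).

OR: 1 when either bit is 1
  00011
| 01001
-------
  01011
Decimal: 3 | 9 = 11



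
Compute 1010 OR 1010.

OR: 1 when either bit is 1
  1010
| 1010
------
  1010
Decimal: 10 | 10 = 10



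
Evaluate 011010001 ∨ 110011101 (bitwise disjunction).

OR: 1 when either bit is 1
  011010001
| 110011101
-----------
  111011101
Decimal: 209 | 413 = 477



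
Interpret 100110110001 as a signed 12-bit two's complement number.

Binary: 100110110001
Sign bit: 1 (negative)
Invert: 011001001110
Add 1:  011001001111
Magnitude: 011001001111 = 1024 + 512 + 64 + 8 + 4 + 2 + 1 = 1615
Value: -1615



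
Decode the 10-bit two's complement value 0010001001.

Binary: 0010001001
Sign bit: 0 (non-negative)
Read directly as an unsigned value:
0010001001 = 128 + 8 + 1 = 137
Value: 137



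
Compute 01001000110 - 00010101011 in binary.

Method 1 - Direct subtraction (column by column from the right: bit − bit − borrow-in; if negative, add 2 and borrow 1 from the next column):
borrow: 01101110110
        01001000110
-       00010101011
-------------------
        00110011011

Method 2 - Add two's complement:
Two's complement of 00010101011: invert → 11101010100, add 1 → 11101010101
  01001000110
+ 11101010101
-------------
 100110011011  (end carry out of the top bit = 1)
Discarding the end carry: 00110011011
Decimal check:
  01001000110 = 512 + 64 + 4 + 2 = 582
  00010101011 = 128 + 32 + 8 + 2 + 1 = 171
  582 - 171 = 411, and 00110011011 = 256 + 128 + 16 + 8 + 2 + 1 = 411 ✓



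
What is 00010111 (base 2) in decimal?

Sum of powers of 2 for each 1-bit:
2^0 + 2^1 + 2^2 + 2^4
= 1 + 2 + 4 + 16
= 23



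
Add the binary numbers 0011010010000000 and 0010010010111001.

Add column by column from the right: bit + bit + carry-in; write the sum mod 2, carry 1 when the sum is 2 or 3.
carry:  0100100100000000
        0011010010000000
+       0010010010111001
------------------------
       00101100100111001
(the carry out of the leftmost column, 0, becomes the leading bit)
Decimal check:
  0011010010000000 = 8192 + 4096 + 1024 + 128 = 13440
  0010010010111001 = 8192 + 1024 + 128 + 32 + 16 + 8 + 1 = 9401
  13440 + 9401 = 22841, and 00101100100111001 = 16384 + 4096 + 2048 + 256 + 32 + 16 + 8 + 1 = 22841 ✓



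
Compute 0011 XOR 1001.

XOR: 1 when bits differ
  0011
^ 1001
------
  1010
Decimal: 3 ^ 9 = 10



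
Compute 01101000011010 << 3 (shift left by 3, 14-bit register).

Original: 01101000011010 (decimal 6682)
Shift left by 3 positions
Append 3 zeros on the right and drop the 3 high bits that overflow the 14-bit width
Result: 01000011010000 (decimal 4304)
Equivalent: 6682 << 3 = 6682 × 2^3 = 53456, truncated to 14 bits = 4304



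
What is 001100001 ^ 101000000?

XOR: 1 when bits differ
  001100001
^ 101000000
-----------
  100100001
Decimal: 97 ^ 320 = 289



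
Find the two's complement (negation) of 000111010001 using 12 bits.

Original: 000111010001
Step 1 - Invert all bits: 111000101110
Step 2 - Add 1: 111000101111
Verification: 000111010001 + 111000101111 = 1000000000000; discarding the end carry (carry out of the top bit) leaves the 12-bit value 000000000000, as required for x + (-x)



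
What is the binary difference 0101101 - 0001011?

Method 1 - Direct subtraction (column by column from the right: bit − bit − borrow-in; if negative, add 2 and borrow 1 from the next column):
borrow: 0000100
        0101101
-       0001011
---------------
        0100010

Method 2 - Add two's complement:
Two's complement of 0001011: invert → 1110100, add 1 → 1110101
  0101101
+ 1110101
---------
 10100010  (end carry out of the top bit = 1)
Discarding the end carry: 0100010
Decimal check:
  0101101 = 32 + 8 + 4 + 1 = 45
  0001011 = 8 + 2 + 1 = 11
  45 - 11 = 34, and 0100010 = 32 + 2 = 34 ✓



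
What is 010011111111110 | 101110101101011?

OR: 1 when either bit is 1
  010011111111110
| 101110101101011
-----------------
  111111111111111
Decimal: 10238 | 23915 = 32767



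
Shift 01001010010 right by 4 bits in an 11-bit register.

Original: 01001010010 (decimal 594)
Shift right by 4 positions
Drop the 4 low bits; fill with zeros on the left
Result: 00000100101 (decimal 37)
Equivalent: 594 >> 4 = 594 ÷ 2^4 = 37



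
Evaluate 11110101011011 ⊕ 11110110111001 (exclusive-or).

XOR: 1 when bits differ
  11110101011011
^ 11110110111001
----------------
  00000011100010
Decimal: 15707 ^ 15801 = 226



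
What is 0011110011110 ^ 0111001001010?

XOR: 1 when bits differ
  0011110011110
^ 0111001001010
---------------
  0100111010100
Decimal: 1950 ^ 3658 = 2516



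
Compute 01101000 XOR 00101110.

XOR: 1 when bits differ
  01101000
^ 00101110
----------
  01000110
Decimal: 104 ^ 46 = 70



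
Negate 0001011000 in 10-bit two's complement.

Original: 0001011000
Step 1 - Invert all bits: 1110100111
Step 2 - Add 1: 1110101000
Verification: 0001011000 + 1110101000 = 10000000000; discarding the end carry (carry out of the top bit) leaves the 10-bit value 0000000000, as required for x + (-x)



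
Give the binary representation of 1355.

Using repeated division by 2:
1355 ÷ 2 = 677 remainder 1
677 ÷ 2 = 338 remainder 1
338 ÷ 2 = 169 remainder 0
169 ÷ 2 = 84 remainder 1
84 ÷ 2 = 42 remainder 0
42 ÷ 2 = 21 remainder 0
21 ÷ 2 = 10 remainder 1
10 ÷ 2 = 5 remainder 0
5 ÷ 2 = 2 remainder 1
2 ÷ 2 = 1 remainder 0
1 ÷ 2 = 0 remainder 1
Reading remainders bottom to top: 10101001011



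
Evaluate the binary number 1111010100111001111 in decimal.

Sum of powers of 2 for each 1-bit:
2^0 + 2^1 + 2^2 + 2^3 + 2^6 + 2^7 + 2^8 + 2^11 + 2^13 + 2^15 + 2^16 + 2^17 + 2^18
= 1 + 2 + 4 + 8 + 64 + 128 + 256 + 2048 + 8192 + 32768 + 65536 + 131072 + 262144
= 502223



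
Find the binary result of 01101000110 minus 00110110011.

Method 1 - Direct subtraction (column by column from the right: bit − bit − borrow-in; if negative, add 2 and borrow 1 from the next column):
borrow: 01101100110
        01101000110
-       00110110011
-------------------
        00110010011

Method 2 - Add two's complement:
Two's complement of 00110110011: invert → 11001001100, add 1 → 11001001101
  01101000110
+ 11001001101
-------------
 100110010011  (end carry out of the top bit = 1)
Discarding the end carry: 00110010011
Decimal check:
  01101000110 = 512 + 256 + 64 + 4 + 2 = 838
  00110110011 = 256 + 128 + 32 + 16 + 2 + 1 = 435
  838 - 435 = 403, and 00110010011 = 256 + 128 + 16 + 2 + 1 = 403 ✓



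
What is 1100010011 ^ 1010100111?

XOR: 1 when bits differ
  1100010011
^ 1010100111
------------
  0110110100
Decimal: 787 ^ 679 = 436



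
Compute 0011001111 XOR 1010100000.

XOR: 1 when bits differ
  0011001111
^ 1010100000
------------
  1001101111
Decimal: 207 ^ 672 = 623



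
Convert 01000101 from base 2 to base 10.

Sum of powers of 2 for each 1-bit:
2^0 + 2^2 + 2^6
= 1 + 4 + 64
= 69



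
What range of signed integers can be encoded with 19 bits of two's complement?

For 19-bit two's complement:
Minimum: -2^18 = -262144
Maximum: 2^18 - 1 = 262143



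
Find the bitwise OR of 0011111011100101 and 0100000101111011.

OR: 1 when either bit is 1
  0011111011100101
| 0100000101111011
------------------
  0111111111111111
Decimal: 16101 | 16763 = 32767



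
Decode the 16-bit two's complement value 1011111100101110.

Binary: 1011111100101110
Sign bit: 1 (negative)
Invert: 0100000011010001
Add 1:  0100000011010010
Magnitude: 0100000011010010 = 16384 + 128 + 64 + 16 + 2 = 16594
Value: -16594



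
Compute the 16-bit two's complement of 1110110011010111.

Original (sign bit 1, negative): 1110110011010111
Step 1 - Invert all bits: 0001001100101000
Step 2 - Add 1: 0001001100101001
Verification: 1110110011010111 + 0001001100101001 = 10000000000000000; discarding the end carry (carry out of the top bit) leaves the 16-bit value 0000000000000000, as required for x + (-x)



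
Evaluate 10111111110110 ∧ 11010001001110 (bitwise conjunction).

AND: 1 only when both bits are 1
  10111111110110
& 11010001001110
----------------
  10010001000110
Decimal: 12278 & 13390 = 9286



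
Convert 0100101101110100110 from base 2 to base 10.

Sum of powers of 2 for each 1-bit:
2^1 + 2^2 + 2^5 + 2^7 + 2^8 + 2^9 + 2^11 + 2^12 + 2^14 + 2^17
= 2 + 4 + 32 + 128 + 256 + 512 + 2048 + 4096 + 16384 + 131072
= 154534



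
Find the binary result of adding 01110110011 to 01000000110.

Add column by column from the right: bit + bit + carry-in; write the sum mod 2, carry 1 when the sum is 2 or 3.
carry:  10000001100
        01110110011
+       01000000110
-------------------
       010110111001
(the carry out of the leftmost column, 0, becomes the leading bit)
Decimal check:
  01110110011 = 512 + 256 + 128 + 32 + 16 + 2 + 1 = 947
  01000000110 = 512 + 4 + 2 = 518
  947 + 518 = 1465, and 010110111001 = 1024 + 256 + 128 + 32 + 16 + 8 + 1 = 1465 ✓



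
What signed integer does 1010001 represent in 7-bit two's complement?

Binary: 1010001
Sign bit: 1 (negative)
Invert: 0101110
Add 1:  0101111
Magnitude: 0101111 = 32 + 8 + 4 + 2 + 1 = 47
Value: -47



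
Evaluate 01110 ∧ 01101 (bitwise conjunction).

AND: 1 only when both bits are 1
  01110
& 01101
-------
  01100
Decimal: 14 & 13 = 12



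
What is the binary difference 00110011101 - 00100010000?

Method 1 - Direct subtraction (column by column from the right: bit − bit − borrow-in; if negative, add 2 and borrow 1 from the next column):
borrow: 00000000000
        00110011101
-       00100010000
-------------------
        00010001101

Method 2 - Add two's complement:
Two's complement of 00100010000: invert → 11011101111, add 1 → 11011110000
  00110011101
+ 11011110000
-------------
 100010001101  (end carry out of the top bit = 1)
Discarding the end carry: 00010001101
Decimal check:
  00110011101 = 256 + 128 + 16 + 8 + 4 + 1 = 413
  00100010000 = 256 + 16 = 272
  413 - 272 = 141, and 00010001101 = 128 + 8 + 4 + 1 = 141 ✓



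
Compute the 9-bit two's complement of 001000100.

Original: 001000100
Step 1 - Invert all bits: 110111011
Step 2 - Add 1: 110111100
Verification: 001000100 + 110111100 = 1000000000; discarding the end carry (carry out of the top bit) leaves the 9-bit value 000000000, as required for x + (-x)



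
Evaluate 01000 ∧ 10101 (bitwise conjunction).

AND: 1 only when both bits are 1
  01000
& 10101
-------
  00000
Decimal: 8 & 21 = 0



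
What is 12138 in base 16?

Using repeated division by 16 (digits 10–15 are A–F):
12138 ÷ 16 = 758 remainder 10 (A)
758 ÷ 16 = 47 remainder 6
47 ÷ 16 = 2 remainder 15 (F)
2 ÷ 16 = 0 remainder 2
Reading remainders bottom to top: 2F6A



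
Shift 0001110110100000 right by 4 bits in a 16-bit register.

Original: 0001110110100000 (decimal 7584)
Shift right by 4 positions
Drop the 4 low bits; fill with zeros on the left
Result: 0000000111011010 (decimal 474)
Equivalent: 7584 >> 4 = 7584 ÷ 2^4 = 474



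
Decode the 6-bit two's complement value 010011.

Binary: 010011
Sign bit: 0 (non-negative)
Read directly as an unsigned value:
010011 = 16 + 2 + 1 = 19
Value: 19



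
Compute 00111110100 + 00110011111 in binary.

Add column by column from the right: bit + bit + carry-in; write the sum mod 2, carry 1 when the sum is 2 or 3.
carry:  01111111000
        00111110100
+       00110011111
-------------------
       001110010011
(the carry out of the leftmost column, 0, becomes the leading bit)
Decimal check:
  00111110100 = 256 + 128 + 64 + 32 + 16 + 4 = 500
  00110011111 = 256 + 128 + 16 + 8 + 4 + 2 + 1 = 415
  500 + 415 = 915, and 001110010011 = 512 + 256 + 128 + 16 + 2 + 1 = 915 ✓



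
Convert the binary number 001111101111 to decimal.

Sum of powers of 2 for each 1-bit:
2^0 + 2^1 + 2^2 + 2^3 + 2^5 + 2^6 + 2^7 + 2^8 + 2^9
= 1 + 2 + 4 + 8 + 32 + 64 + 128 + 256 + 512
= 1007



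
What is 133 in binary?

Using repeated division by 2:
133 ÷ 2 = 66 remainder 1
66 ÷ 2 = 33 remainder 0
33 ÷ 2 = 16 remainder 1
16 ÷ 2 = 8 remainder 0
8 ÷ 2 = 4 remainder 0
4 ÷ 2 = 2 remainder 0
2 ÷ 2 = 1 remainder 0
1 ÷ 2 = 0 remainder 1
Reading remainders bottom to top: 10000101



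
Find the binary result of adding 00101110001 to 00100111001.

Add column by column from the right: bit + bit + carry-in; write the sum mod 2, carry 1 when the sum is 2 or 3.
carry:  01011100010
        00101110001
+       00100111001
-------------------
       001010101010
(the carry out of the leftmost column, 0, becomes the leading bit)
Decimal check:
  00101110001 = 256 + 64 + 32 + 16 + 1 = 369
  00100111001 = 256 + 32 + 16 + 8 + 1 = 313
  369 + 313 = 682, and 001010101010 = 512 + 128 + 32 + 8 + 2 = 682 ✓



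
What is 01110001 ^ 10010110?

XOR: 1 when bits differ
  01110001
^ 10010110
----------
  11100111
Decimal: 113 ^ 150 = 231



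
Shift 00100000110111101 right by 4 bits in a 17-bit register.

Original: 00100000110111101 (decimal 16829)
Shift right by 4 positions
Drop the 4 low bits; fill with zeros on the left
Result: 00000010000011011 (decimal 1051)
Equivalent: 16829 >> 4 = 16829 ÷ 2^4 = 1051



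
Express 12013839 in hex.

Using repeated division by 16 (digits 10–15 are A–F):
12013839 ÷ 16 = 750864 remainder 15 (F)
750864 ÷ 16 = 46929 remainder 0
46929 ÷ 16 = 2933 remainder 1
2933 ÷ 16 = 183 remainder 5
183 ÷ 16 = 11 remainder 7
11 ÷ 16 = 0 remainder 11 (B)
Reading remainders bottom to top: B7510F



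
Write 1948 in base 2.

Using repeated division by 2:
1948 ÷ 2 = 974 remainder 0
974 ÷ 2 = 487 remainder 0
487 ÷ 2 = 243 remainder 1
243 ÷ 2 = 121 remainder 1
121 ÷ 2 = 60 remainder 1
60 ÷ 2 = 30 remainder 0
30 ÷ 2 = 15 remainder 0
15 ÷ 2 = 7 remainder 1
7 ÷ 2 = 3 remainder 1
3 ÷ 2 = 1 remainder 1
1 ÷ 2 = 0 remainder 1
Reading remainders bottom to top: 11110011100



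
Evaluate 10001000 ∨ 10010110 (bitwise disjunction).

OR: 1 when either bit is 1
  10001000
| 10010110
----------
  10011110
Decimal: 136 | 150 = 158



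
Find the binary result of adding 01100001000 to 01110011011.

Add column by column from the right: bit + bit + carry-in; write the sum mod 2, carry 1 when the sum is 2 or 3.
carry:  11000110000
        01100001000
+       01110011011
-------------------
       011010100011
(the carry out of the leftmost column, 0, becomes the leading bit)
Decimal check:
  01100001000 = 512 + 256 + 8 = 776
  01110011011 = 512 + 256 + 128 + 16 + 8 + 2 + 1 = 923
  776 + 923 = 1699, and 011010100011 = 1024 + 512 + 128 + 32 + 2 + 1 = 1699 ✓



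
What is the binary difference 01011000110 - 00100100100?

Method 1 - Direct subtraction (column by column from the right: bit − bit − borrow-in; if negative, add 2 and borrow 1 from the next column):
borrow: 01001000000
        01011000110
-       00100100100
-------------------
        00110100010

Method 2 - Add two's complement:
Two's complement of 00100100100: invert → 11011011011, add 1 → 11011011100
  01011000110
+ 11011011100
-------------
 100110100010  (end carry out of the top bit = 1)
Discarding the end carry: 00110100010
Decimal check:
  01011000110 = 512 + 128 + 64 + 4 + 2 = 710
  00100100100 = 256 + 32 + 4 = 292
  710 - 292 = 418, and 00110100010 = 256 + 128 + 32 + 2 = 418 ✓

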